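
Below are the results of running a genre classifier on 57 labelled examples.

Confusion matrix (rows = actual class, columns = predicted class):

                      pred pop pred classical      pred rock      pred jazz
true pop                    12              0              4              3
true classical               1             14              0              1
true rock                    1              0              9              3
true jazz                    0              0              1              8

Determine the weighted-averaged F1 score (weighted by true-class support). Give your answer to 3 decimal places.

0.762

Per-class F1 score (2·TP/(2·TP+FP+FN)):
  pop: TP=12, FP=1+1+0=2, FN=0+4+3=7 → 24/33 = 0.7273
  classical: TP=14, FP=0+0+0=0, FN=1+0+1=2 → 28/30 = 0.9333
  rock: TP=9, FP=4+0+1=5, FN=1+0+3=4 → 18/27 = 0.6667
  jazz: TP=8, FP=3+1+3=7, FN=0+0+1=1 → 16/24 = 0.6667
Weighted-F1 score = Σ (supportᵢ/N)·F1 scoreᵢ with N=57: (19/57)·0.7273 + (16/57)·0.9333 + (13/57)·0.6667 + (9/57)·0.6667 = 0.762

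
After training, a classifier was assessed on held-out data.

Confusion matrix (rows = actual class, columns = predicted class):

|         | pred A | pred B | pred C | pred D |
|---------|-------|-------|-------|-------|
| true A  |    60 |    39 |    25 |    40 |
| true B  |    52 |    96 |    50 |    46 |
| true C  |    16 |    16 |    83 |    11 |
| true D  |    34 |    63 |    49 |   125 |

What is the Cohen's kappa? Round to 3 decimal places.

0.265

Observed agreement pₒ = trace/N = 364/805 = 0.4522
Expected agreement pₑ = Σ (rowᵢ·colᵢ)/N² = (164·162 + 244·214 + 126·207 + 271·222)/805² = 0.2547
κ = (pₒ − pₑ)/(1 − pₑ) = (0.4522 − 0.2547)/(1 − 0.2547) = 0.265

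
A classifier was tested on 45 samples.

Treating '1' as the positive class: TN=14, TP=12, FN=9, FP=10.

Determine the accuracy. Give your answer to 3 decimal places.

0.578

Accuracy = (TP+TN)/N = (12+14)/45 = 0.578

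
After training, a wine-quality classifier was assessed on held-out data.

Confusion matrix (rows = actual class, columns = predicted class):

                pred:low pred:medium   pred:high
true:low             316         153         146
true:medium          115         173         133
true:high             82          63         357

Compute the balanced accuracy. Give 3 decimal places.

Balanced accuracy = mean of per-class recall.
  low: recall = 316/615 = 0.5138
  medium: recall = 173/421 = 0.4109
  high: recall = 357/502 = 0.7112
Mean = (0.5138 + 0.4109 + 0.7112) / 3 = 0.545

0.545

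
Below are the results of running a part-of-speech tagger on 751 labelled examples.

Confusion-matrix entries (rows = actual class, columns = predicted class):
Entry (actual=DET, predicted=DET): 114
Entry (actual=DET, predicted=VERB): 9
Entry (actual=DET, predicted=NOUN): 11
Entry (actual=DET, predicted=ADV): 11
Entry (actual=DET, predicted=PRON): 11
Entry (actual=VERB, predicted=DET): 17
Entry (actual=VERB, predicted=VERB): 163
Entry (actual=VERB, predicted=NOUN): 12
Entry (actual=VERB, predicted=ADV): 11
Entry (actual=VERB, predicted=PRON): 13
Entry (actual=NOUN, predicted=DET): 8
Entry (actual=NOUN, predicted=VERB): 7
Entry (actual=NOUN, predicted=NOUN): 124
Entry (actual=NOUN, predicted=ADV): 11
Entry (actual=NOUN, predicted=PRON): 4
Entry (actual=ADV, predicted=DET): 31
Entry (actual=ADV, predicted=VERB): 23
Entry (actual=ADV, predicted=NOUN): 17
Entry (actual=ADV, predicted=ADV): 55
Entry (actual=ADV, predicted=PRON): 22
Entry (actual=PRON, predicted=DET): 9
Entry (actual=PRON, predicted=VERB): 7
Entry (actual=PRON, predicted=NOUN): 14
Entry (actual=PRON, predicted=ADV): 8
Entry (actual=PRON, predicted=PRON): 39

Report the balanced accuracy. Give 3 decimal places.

Balanced accuracy = mean of per-class recall.
  DET: recall = 114/156 = 0.7308
  VERB: recall = 163/216 = 0.7546
  NOUN: recall = 124/154 = 0.8052
  ADV: recall = 55/148 = 0.3716
  PRON: recall = 39/77 = 0.5065
Mean = (0.7308 + 0.7546 + 0.8052 + 0.3716 + 0.5065) / 5 = 0.634

0.634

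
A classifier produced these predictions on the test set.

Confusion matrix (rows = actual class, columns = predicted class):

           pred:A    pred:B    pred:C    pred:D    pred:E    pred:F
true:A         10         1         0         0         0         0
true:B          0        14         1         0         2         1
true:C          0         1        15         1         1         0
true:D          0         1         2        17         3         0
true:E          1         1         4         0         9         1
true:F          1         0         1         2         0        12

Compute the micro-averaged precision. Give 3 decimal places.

Micro-averaging pools counts across classes: ΣTP=77, ΣFP=25, ΣFN=25.
Micro-precision = TP/(TP+FP) on pooled counts = 0.755 (equals overall accuracy in single-label multiclass).

0.755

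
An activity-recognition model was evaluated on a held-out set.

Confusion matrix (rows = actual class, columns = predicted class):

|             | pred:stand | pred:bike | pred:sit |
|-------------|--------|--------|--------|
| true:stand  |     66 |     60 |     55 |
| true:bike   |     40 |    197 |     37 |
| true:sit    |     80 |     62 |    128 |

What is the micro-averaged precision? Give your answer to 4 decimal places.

Micro-averaging pools counts across classes: ΣTP=391, ΣFP=334, ΣFN=334.
Micro-precision = TP/(TP+FP) on pooled counts = 0.5393 (equals overall accuracy in single-label multiclass).

0.5393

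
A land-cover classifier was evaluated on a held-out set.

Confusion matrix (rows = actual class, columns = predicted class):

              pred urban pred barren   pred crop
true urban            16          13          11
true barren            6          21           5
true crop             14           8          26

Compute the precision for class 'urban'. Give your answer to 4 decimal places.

Treat 'urban' as positive and all other classes as negative.
precision = TP/(TP+FP).
urban: TP=16, FP=6+14=20 → 16/36 = 0.44444

0.4444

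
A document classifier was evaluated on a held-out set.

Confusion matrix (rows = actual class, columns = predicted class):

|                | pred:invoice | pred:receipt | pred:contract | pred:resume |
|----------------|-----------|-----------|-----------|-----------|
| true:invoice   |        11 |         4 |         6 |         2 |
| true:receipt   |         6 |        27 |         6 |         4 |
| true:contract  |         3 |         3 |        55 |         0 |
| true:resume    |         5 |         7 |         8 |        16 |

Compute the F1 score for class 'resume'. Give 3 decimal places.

One-vs-rest for 'resume': TP = diagonal; FP = other classes predicted 'resume'; FN = 'resume' predicted as other.
F1 score = 2·TP/(2·TP+FP+FN).
resume: TP=16, FP=2+4+0=6, FN=5+7+8=20 → 32/58 = 0.5517

0.552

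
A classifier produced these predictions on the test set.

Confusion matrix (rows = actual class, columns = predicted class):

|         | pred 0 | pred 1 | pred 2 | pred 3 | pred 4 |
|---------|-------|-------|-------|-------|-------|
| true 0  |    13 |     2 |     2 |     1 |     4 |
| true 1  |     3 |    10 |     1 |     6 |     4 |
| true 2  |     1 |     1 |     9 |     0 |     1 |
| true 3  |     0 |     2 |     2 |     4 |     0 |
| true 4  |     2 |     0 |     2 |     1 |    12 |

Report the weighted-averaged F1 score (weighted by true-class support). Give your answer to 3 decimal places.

Per-class F1 score (2·TP/(2·TP+FP+FN)):
  0: TP=13, FP=3+1+0+2=6, FN=2+2+1+4=9 → 26/41 = 0.6341
  1: TP=10, FP=2+1+2+0=5, FN=3+1+6+4=14 → 20/39 = 0.5128
  2: TP=9, FP=2+1+2+2=7, FN=1+1+0+1=3 → 18/28 = 0.6429
  3: TP=4, FP=1+6+0+1=8, FN=0+2+2+0=4 → 8/20 = 0.4000
  4: TP=12, FP=4+4+1+0=9, FN=2+0+2+1=5 → 24/38 = 0.6316
Weighted-F1 score = Σ (supportᵢ/N)·F1 scoreᵢ with N=83: (22/83)·0.6341 + (24/83)·0.5128 + (12/83)·0.6429 + (8/83)·0.4000 + (17/83)·0.6316 = 0.577

0.577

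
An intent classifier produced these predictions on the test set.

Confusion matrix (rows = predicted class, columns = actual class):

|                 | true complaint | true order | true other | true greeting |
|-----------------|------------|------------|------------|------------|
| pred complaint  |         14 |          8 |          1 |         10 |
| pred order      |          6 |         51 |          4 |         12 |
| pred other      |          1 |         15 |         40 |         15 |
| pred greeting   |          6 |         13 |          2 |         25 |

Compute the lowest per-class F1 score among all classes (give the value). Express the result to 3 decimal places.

0.463

Per-class F1 score (2·TP/(2·TP+FP+FN)):
  complaint: TP=14, FP=8+1+10=19, FN=6+1+6=13 → 28/60 = 0.4667
  order: TP=51, FP=6+4+12=22, FN=8+15+13=36 → 102/160 = 0.6375
  other: TP=40, FP=1+15+15=31, FN=1+4+2=7 → 80/118 = 0.6780
  greeting: TP=25, FP=6+13+2=21, FN=10+12+15=37 → 50/108 = 0.4630
Lowest is class 'greeting' with F1 score = 0.463.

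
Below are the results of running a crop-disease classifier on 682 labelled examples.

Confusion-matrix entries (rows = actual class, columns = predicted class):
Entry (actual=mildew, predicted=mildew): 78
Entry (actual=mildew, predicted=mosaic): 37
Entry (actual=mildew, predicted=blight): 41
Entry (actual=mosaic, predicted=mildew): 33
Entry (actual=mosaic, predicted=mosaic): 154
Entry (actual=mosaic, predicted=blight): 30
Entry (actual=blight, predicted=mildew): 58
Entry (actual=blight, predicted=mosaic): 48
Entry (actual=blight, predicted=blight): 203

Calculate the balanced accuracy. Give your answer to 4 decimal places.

Balanced accuracy = mean of per-class recall.
  mildew: recall = 78/156 = 0.50000
  mosaic: recall = 154/217 = 0.70968
  blight: recall = 203/309 = 0.65696
Mean = (0.50000 + 0.70968 + 0.65696) / 3 = 0.6222

0.6222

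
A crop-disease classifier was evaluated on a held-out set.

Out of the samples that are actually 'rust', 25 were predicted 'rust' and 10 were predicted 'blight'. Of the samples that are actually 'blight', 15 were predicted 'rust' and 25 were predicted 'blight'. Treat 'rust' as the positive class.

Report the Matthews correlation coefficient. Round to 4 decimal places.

0.3393

MCC = (TP·TN − FP·FN) / √((TP+FP)(TP+FN)(TN+FP)(TN+FN))
Numerator = 25·25 − 15·10 = 475
Denominator = √(40·35·40·35) = √1960000 = 1400.0000
MCC = 475 / 1400.0000 = 0.3393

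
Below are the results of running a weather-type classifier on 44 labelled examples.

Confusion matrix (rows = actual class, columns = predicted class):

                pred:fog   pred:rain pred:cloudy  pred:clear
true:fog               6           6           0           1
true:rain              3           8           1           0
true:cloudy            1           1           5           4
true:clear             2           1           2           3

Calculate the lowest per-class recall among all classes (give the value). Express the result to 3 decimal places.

0.375

Per-class recall (TP/(TP+FN)):
  fog: TP=6, FN=6+0+1=7 → 6/13 = 0.4615
  rain: TP=8, FN=3+1+0=4 → 8/12 = 0.6667
  cloudy: TP=5, FN=1+1+4=6 → 5/11 = 0.4545
  clear: TP=3, FN=2+1+2=5 → 3/8 = 0.3750
Lowest is class 'clear' with recall = 0.375.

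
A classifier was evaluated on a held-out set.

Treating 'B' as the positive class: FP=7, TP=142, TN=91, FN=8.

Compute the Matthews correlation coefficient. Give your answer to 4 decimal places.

0.8737

MCC = (TP·TN − FP·FN) / √((TP+FP)(TP+FN)(TN+FP)(TN+FN))
Numerator = 142·91 − 7·8 = 12866
Denominator = √(149·150·98·99) = √216839700 = 14725.4779
MCC = 12866 / 14725.4779 = 0.8737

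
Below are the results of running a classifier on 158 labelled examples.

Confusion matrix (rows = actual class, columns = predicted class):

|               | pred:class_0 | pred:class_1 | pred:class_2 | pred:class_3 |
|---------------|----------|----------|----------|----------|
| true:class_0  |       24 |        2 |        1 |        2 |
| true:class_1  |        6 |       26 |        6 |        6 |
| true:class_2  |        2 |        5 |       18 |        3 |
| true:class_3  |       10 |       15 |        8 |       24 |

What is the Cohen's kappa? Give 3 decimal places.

0.443

Observed agreement pₒ = trace/N = 92/158 = 0.5823
Expected agreement pₑ = Σ (rowᵢ·colᵢ)/N² = (29·42 + 44·48 + 28·33 + 57·35)/158² = 0.2503
κ = (pₒ − pₑ)/(1 − pₑ) = (0.5823 − 0.2503)/(1 − 0.2503) = 0.443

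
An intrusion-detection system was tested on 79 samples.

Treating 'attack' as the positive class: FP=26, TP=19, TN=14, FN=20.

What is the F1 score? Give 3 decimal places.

0.452

Precision = TP/(TP+FP) = 19/45 = 0.4222
Recall = TP/(TP+FN) = 19/39 = 0.4872
F1 = 2·TP/(2·TP+FP+FN) = 38/84 = 0.452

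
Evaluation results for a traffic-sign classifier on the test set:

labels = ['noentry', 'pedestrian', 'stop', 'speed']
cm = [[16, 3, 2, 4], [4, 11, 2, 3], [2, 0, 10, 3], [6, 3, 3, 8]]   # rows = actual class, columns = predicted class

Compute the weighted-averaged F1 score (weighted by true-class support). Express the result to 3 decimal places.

Per-class F1 score (2·TP/(2·TP+FP+FN)):
  noentry: TP=16, FP=4+2+6=12, FN=3+2+4=9 → 32/53 = 0.6038
  pedestrian: TP=11, FP=3+0+3=6, FN=4+2+3=9 → 22/37 = 0.5946
  stop: TP=10, FP=2+2+3=7, FN=2+0+3=5 → 20/32 = 0.6250
  speed: TP=8, FP=4+3+3=10, FN=6+3+3=12 → 16/38 = 0.4211
Weighted-F1 score = Σ (supportᵢ/N)·F1 scoreᵢ with N=80: (25/80)·0.6038 + (20/80)·0.5946 + (15/80)·0.6250 + (20/80)·0.4211 = 0.560

0.560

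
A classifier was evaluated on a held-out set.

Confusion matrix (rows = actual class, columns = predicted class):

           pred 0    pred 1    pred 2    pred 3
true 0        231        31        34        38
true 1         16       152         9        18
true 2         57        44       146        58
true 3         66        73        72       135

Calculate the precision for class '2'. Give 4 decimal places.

0.5594

One-vs-rest for '2': TP = diagonal; FP = other classes predicted '2'; FN = '2' predicted as other.
precision = TP/(TP+FP).
2: TP=146, FP=34+9+72=115 → 146/261 = 0.55939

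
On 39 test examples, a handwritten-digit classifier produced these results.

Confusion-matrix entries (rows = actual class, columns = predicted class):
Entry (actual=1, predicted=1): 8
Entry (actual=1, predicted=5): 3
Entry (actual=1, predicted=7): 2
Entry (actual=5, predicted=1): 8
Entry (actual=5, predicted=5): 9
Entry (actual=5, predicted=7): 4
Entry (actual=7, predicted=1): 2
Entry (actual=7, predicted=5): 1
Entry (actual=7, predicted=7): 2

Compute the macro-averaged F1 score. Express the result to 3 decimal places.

Per-class F1 score (2·TP/(2·TP+FP+FN)):
  1: TP=8, FP=8+2=10, FN=3+2=5 → 16/31 = 0.5161
  5: TP=9, FP=3+1=4, FN=8+4=12 → 18/34 = 0.5294
  7: TP=2, FP=2+4=6, FN=2+1=3 → 4/13 = 0.3077
Macro-F1 score = mean = (0.5161 + 0.5294 + 0.3077) / 3 = 0.451

0.451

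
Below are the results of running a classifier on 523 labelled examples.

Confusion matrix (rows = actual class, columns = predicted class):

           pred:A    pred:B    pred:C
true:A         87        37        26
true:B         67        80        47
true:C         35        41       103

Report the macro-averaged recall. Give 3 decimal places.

0.523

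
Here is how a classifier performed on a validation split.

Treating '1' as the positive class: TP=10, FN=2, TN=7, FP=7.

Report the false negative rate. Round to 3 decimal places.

0.167

FNR = FN/(FN+TP) = 2/(2+10) = 0.167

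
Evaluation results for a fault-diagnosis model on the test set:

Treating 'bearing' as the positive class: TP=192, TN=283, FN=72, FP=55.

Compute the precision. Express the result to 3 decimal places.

0.777

Precision = TP/(TP+FP) = 192/(192+55) = 192/247 = 0.777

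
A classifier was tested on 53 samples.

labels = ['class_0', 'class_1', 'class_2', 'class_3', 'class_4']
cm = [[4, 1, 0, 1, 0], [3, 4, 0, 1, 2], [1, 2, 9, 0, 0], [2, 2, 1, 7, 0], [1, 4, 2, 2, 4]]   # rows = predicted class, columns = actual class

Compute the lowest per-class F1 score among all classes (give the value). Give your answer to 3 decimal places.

0.348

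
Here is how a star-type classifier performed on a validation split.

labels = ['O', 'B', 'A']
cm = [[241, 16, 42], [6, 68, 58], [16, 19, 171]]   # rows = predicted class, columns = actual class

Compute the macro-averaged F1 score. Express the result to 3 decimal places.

0.718

Per-class F1 score (2·TP/(2·TP+FP+FN)):
  O: TP=241, FP=16+42=58, FN=6+16=22 → 482/562 = 0.8577
  B: TP=68, FP=6+58=64, FN=16+19=35 → 136/235 = 0.5787
  A: TP=171, FP=16+19=35, FN=42+58=100 → 342/477 = 0.7170
Macro-F1 score = mean = (0.8577 + 0.5787 + 0.7170) / 3 = 0.718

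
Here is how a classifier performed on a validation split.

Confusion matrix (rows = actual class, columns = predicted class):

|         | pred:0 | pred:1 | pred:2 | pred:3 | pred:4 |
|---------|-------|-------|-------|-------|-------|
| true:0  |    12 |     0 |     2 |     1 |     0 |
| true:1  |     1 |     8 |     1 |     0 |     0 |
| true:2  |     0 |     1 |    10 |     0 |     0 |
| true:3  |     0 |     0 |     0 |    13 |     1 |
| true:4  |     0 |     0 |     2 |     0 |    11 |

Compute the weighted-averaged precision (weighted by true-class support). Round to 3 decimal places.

Per-class precision (TP/(TP+FP)):
  0: TP=12, FP=1+0+0+0=1 → 12/13 = 0.9231
  1: TP=8, FP=0+1+0+0=1 → 8/9 = 0.8889
  2: TP=10, FP=2+1+0+2=5 → 10/15 = 0.6667
  3: TP=13, FP=1+0+0+0=1 → 13/14 = 0.9286
  4: TP=11, FP=0+0+0+1=1 → 11/12 = 0.9167
Weighted-precision = Σ (supportᵢ/N)·precisionᵢ with N=63: (15/63)·0.9231 + (10/63)·0.8889 + (11/63)·0.6667 + (14/63)·0.9286 + (13/63)·0.9167 = 0.873

0.873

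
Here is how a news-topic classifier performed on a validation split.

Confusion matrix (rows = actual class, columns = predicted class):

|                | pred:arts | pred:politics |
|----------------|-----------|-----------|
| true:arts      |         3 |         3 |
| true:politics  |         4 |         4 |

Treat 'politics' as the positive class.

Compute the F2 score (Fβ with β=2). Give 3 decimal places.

0.513

Fβ = (1+β²)·TP / ((1+β²)·TP + β²·FN + FP), with β²=4
= 5·4 / (5·4 + 4·4 + 3) = 0.513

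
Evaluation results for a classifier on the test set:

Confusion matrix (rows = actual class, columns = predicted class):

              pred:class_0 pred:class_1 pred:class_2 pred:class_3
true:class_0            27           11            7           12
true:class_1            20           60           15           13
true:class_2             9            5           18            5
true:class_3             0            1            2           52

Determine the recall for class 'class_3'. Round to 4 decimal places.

Take TP from the diagonal, FP from the rest of the 'class_3' prediction marginal, FN from the rest of the 'class_3' actual marginal.
recall = TP/(TP+FN).
class_3: TP=52, FN=0+1+2=3 → 52/55 = 0.94545

0.9455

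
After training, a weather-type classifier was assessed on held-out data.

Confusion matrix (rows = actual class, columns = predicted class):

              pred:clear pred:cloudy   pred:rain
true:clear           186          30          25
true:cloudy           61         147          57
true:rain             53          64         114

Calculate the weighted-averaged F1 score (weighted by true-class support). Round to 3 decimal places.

0.601

Per-class F1 score (2·TP/(2·TP+FP+FN)):
  clear: TP=186, FP=61+53=114, FN=30+25=55 → 372/541 = 0.6876
  cloudy: TP=147, FP=30+64=94, FN=61+57=118 → 294/506 = 0.5810
  rain: TP=114, FP=25+57=82, FN=53+64=117 → 228/427 = 0.5340
Weighted-F1 score = Σ (supportᵢ/N)·F1 scoreᵢ with N=737: (241/737)·0.6876 + (265/737)·0.5810 + (231/737)·0.5340 = 0.601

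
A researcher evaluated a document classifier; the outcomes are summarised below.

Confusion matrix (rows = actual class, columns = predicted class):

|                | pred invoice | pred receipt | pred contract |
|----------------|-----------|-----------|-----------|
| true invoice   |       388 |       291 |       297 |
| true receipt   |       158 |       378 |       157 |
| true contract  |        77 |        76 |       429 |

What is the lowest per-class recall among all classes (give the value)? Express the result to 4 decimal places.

Per-class recall (TP/(TP+FN)):
  invoice: TP=388, FN=291+297=588 → 388/976 = 0.39754
  receipt: TP=378, FN=158+157=315 → 378/693 = 0.54545
  contract: TP=429, FN=77+76=153 → 429/582 = 0.73711
Lowest is class 'invoice' with recall = 0.3975.

0.3975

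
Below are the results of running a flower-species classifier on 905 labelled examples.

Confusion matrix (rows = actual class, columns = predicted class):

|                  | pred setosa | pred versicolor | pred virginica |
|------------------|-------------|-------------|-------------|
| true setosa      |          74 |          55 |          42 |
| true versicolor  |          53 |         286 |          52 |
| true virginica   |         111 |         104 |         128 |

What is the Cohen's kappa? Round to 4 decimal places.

0.2855

Observed agreement pₒ = trace/N = 488/905 = 0.53923
Expected agreement pₑ = Σ (rowᵢ·colᵢ)/N² = (171·238 + 391·445 + 343·222)/905² = 0.35510
κ = (pₒ − pₑ)/(1 − pₑ) = (0.53923 − 0.35510)/(1 − 0.35510) = 0.2855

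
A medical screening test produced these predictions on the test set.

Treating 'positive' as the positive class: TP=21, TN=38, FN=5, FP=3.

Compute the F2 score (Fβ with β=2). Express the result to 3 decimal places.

0.820

Fβ = (1+β²)·TP / ((1+β²)·TP + β²·FN + FP), with β²=4
= 5·21 / (5·21 + 4·5 + 3) = 0.820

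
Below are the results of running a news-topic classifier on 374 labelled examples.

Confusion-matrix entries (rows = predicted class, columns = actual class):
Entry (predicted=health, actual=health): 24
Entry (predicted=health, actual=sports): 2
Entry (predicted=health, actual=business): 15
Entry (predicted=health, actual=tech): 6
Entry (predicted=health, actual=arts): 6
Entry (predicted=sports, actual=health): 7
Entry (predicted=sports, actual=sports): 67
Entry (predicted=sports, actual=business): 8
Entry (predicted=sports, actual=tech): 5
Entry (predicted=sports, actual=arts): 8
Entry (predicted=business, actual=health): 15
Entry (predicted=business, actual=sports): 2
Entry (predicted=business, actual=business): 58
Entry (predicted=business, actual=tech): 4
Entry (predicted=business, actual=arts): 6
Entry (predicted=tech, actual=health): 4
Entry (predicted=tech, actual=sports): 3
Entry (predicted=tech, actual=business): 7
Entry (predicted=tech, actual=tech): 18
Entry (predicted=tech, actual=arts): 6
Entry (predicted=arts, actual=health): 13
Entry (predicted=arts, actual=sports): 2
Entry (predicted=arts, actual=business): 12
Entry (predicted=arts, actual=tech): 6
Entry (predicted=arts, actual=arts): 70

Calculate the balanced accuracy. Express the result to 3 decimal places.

0.607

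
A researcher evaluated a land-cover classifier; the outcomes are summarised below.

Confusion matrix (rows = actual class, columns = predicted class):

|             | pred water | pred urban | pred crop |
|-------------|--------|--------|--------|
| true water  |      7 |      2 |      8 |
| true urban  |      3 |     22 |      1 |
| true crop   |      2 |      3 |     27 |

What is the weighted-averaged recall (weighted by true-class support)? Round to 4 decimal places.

Per-class recall (TP/(TP+FN)):
  water: TP=7, FN=2+8=10 → 7/17 = 0.41176
  urban: TP=22, FN=3+1=4 → 22/26 = 0.84615
  crop: TP=27, FN=2+3=5 → 27/32 = 0.84375
Weighted-recall = Σ (supportᵢ/N)·recallᵢ with N=75: (17/75)·0.41176 + (26/75)·0.84615 + (32/75)·0.84375 = 0.7467

0.7467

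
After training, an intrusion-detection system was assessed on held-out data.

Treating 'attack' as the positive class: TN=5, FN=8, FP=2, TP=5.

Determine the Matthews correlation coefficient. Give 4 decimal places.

MCC = (TP·TN − FP·FN) / √((TP+FP)(TP+FN)(TN+FP)(TN+FN))
Numerator = 5·5 − 2·8 = 9
Denominator = √(7·13·7·13) = √8281 = 91.0000
MCC = 9 / 91.0000 = 0.0989

0.0989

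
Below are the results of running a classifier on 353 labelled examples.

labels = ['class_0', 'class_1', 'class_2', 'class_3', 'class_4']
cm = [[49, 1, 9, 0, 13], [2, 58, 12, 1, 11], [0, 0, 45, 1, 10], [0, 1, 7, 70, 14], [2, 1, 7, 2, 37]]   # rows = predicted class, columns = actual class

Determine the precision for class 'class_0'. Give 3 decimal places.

0.681

Treat 'class_0' as positive and all other classes as negative.
precision = TP/(TP+FP).
class_0: TP=49, FP=1+9+0+13=23 → 49/72 = 0.6806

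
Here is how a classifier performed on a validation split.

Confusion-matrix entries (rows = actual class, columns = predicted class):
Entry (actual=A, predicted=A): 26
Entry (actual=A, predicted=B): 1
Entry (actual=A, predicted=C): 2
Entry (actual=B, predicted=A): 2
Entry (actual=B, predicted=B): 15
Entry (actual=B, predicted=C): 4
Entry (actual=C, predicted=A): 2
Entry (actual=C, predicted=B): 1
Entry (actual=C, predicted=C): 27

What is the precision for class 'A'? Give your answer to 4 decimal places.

0.8667

precision = TP/(TP+FP).
A: TP=26, FP=2+2=4 → 26/30 = 0.86667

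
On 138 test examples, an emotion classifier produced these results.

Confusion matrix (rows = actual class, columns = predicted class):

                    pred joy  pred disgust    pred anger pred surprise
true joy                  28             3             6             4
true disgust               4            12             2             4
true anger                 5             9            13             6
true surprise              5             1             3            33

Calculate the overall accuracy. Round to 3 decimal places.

0.623

Accuracy = trace / total = (28+12+13+33=86) / 138 = 86/138 = 0.623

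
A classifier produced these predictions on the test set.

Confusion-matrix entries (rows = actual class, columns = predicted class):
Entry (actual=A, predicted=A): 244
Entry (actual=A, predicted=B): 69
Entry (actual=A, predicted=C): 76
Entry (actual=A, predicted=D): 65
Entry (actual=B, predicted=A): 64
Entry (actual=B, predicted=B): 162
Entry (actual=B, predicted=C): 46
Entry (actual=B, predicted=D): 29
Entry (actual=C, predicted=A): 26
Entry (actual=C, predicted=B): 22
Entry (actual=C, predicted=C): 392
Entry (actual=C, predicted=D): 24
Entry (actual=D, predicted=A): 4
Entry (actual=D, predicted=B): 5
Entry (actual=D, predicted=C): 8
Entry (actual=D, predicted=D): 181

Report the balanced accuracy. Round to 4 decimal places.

Balanced accuracy = mean of per-class recall.
  A: recall = 244/454 = 0.53744
  B: recall = 162/301 = 0.53821
  C: recall = 392/464 = 0.84483
  D: recall = 181/198 = 0.91414
Mean = (0.53744 + 0.53821 + 0.84483 + 0.91414) / 4 = 0.7087

0.7087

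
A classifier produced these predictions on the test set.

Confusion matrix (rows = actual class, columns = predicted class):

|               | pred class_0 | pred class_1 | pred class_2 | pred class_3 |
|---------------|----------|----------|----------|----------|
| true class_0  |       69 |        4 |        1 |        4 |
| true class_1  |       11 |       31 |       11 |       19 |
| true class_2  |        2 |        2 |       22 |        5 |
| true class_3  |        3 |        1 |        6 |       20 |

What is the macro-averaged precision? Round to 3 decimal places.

Per-class precision (TP/(TP+FP)):
  class_0: TP=69, FP=11+2+3=16 → 69/85 = 0.8118
  class_1: TP=31, FP=4+2+1=7 → 31/38 = 0.8158
  class_2: TP=22, FP=1+11+6=18 → 22/40 = 0.5500
  class_3: TP=20, FP=4+19+5=28 → 20/48 = 0.4167
Macro-precision = mean = (0.8118 + 0.8158 + 0.5500 + 0.4167) / 4 = 0.649

0.649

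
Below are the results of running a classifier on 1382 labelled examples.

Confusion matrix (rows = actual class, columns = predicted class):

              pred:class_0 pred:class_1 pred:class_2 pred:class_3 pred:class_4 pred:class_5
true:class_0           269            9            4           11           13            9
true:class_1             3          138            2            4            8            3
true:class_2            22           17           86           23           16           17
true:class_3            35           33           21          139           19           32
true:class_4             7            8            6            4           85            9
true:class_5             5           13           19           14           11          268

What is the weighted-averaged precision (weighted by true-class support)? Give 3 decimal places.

Per-class precision (TP/(TP+FP)):
  class_0: TP=269, FP=3+22+35+7+5=72 → 269/341 = 0.7889
  class_1: TP=138, FP=9+17+33+8+13=80 → 138/218 = 0.6330
  class_2: TP=86, FP=4+2+21+6+19=52 → 86/138 = 0.6232
  class_3: TP=139, FP=11+4+23+4+14=56 → 139/195 = 0.7128
  class_4: TP=85, FP=13+8+16+19+11=67 → 85/152 = 0.5592
  class_5: TP=268, FP=9+3+17+32+9=70 → 268/338 = 0.7929
Weighted-precision = Σ (supportᵢ/N)·precisionᵢ with N=1382: (315/1382)·0.7889 + (158/1382)·0.6330 + (181/1382)·0.6232 + (279/1382)·0.7128 + (119/1382)·0.5592 + (330/1382)·0.7929 = 0.715

0.715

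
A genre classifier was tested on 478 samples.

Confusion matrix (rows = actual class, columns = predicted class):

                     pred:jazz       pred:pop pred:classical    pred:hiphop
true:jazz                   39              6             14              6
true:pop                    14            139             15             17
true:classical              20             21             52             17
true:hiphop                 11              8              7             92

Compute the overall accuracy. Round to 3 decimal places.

0.674

Accuracy = trace / total = (39+139+52+92=322) / 478 = 322/478 = 0.674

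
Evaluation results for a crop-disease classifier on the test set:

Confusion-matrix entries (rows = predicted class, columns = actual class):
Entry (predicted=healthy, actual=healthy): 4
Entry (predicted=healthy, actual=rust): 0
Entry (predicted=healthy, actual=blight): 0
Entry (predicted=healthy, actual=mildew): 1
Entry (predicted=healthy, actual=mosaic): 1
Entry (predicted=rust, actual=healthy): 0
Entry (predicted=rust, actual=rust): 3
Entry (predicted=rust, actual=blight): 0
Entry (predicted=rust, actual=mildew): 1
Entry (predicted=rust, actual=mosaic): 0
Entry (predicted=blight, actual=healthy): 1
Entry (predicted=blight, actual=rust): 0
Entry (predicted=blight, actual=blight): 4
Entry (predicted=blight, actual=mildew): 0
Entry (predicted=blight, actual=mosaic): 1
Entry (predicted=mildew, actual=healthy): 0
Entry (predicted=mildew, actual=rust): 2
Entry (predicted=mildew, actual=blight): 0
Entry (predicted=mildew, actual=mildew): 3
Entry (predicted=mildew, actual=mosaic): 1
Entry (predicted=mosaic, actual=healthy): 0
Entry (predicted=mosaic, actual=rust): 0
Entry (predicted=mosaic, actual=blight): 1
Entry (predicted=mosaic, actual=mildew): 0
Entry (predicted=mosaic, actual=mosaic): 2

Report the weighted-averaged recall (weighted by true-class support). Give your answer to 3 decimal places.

0.640

Per-class recall (TP/(TP+FN)):
  healthy: TP=4, FN=0+1+0+0=1 → 4/5 = 0.8000
  rust: TP=3, FN=0+0+2+0=2 → 3/5 = 0.6000
  blight: TP=4, FN=0+0+0+1=1 → 4/5 = 0.8000
  mildew: TP=3, FN=1+1+0+0=2 → 3/5 = 0.6000
  mosaic: TP=2, FN=1+0+1+1=3 → 2/5 = 0.4000
Weighted-recall = Σ (supportᵢ/N)·recallᵢ with N=25: (5/25)·0.8000 + (5/25)·0.6000 + (5/25)·0.8000 + (5/25)·0.6000 + (5/25)·0.4000 = 0.640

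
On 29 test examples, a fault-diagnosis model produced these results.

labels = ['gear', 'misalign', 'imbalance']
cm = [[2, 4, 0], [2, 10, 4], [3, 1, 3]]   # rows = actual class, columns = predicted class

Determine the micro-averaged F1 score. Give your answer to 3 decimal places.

0.517

Micro-averaging pools counts across classes: ΣTP=15, ΣFP=14, ΣFN=14.
Micro-F1 score = 2·TP/(2·TP+FP+FN) on pooled counts = 0.517 (equals overall accuracy in single-label multiclass).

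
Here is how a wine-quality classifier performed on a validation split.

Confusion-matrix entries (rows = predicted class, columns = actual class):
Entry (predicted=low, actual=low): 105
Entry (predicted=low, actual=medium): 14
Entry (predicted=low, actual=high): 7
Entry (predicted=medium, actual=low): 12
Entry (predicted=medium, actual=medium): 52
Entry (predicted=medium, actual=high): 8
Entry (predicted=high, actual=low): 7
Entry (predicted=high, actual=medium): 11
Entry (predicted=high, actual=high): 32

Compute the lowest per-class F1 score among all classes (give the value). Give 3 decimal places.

0.660

Per-class F1 score (2·TP/(2·TP+FP+FN)):
  low: TP=105, FP=14+7=21, FN=12+7=19 → 210/250 = 0.8400
  medium: TP=52, FP=12+8=20, FN=14+11=25 → 104/149 = 0.6980
  high: TP=32, FP=7+11=18, FN=7+8=15 → 64/97 = 0.6598
Lowest is class 'high' with F1 score = 0.660.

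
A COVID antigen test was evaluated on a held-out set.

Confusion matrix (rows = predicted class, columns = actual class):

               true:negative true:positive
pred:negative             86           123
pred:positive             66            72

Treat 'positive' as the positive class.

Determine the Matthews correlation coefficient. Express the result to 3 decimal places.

MCC = (TP·TN − FP·FN) / √((TP+FP)(TP+FN)(TN+FP)(TN+FN))
Numerator = 72·86 − 66·123 = -1926
Denominator = √(138·195·152·209) = √854876880 = 29238.2777
MCC = -1926 / 29238.2777 = -0.066

-0.066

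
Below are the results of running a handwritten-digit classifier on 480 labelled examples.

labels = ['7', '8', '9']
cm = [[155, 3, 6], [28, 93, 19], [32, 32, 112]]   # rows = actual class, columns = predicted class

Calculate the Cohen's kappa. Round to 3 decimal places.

Observed agreement pₒ = trace/N = 360/480 = 0.7500
Expected agreement pₑ = Σ (rowᵢ·colᵢ)/N² = (164·215 + 140·128 + 176·137)/480² = 0.3355
κ = (pₒ − pₑ)/(1 − pₑ) = (0.7500 − 0.3355)/(1 − 0.3355) = 0.624

0.624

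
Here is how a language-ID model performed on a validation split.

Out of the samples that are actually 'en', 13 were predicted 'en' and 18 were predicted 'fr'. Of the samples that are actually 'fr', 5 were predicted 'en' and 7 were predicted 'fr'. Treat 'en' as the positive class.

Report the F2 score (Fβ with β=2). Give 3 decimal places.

Fβ = (1+β²)·TP / ((1+β²)·TP + β²·FN + FP), with β²=4
= 5·13 / (5·13 + 4·18 + 5) = 0.458

0.458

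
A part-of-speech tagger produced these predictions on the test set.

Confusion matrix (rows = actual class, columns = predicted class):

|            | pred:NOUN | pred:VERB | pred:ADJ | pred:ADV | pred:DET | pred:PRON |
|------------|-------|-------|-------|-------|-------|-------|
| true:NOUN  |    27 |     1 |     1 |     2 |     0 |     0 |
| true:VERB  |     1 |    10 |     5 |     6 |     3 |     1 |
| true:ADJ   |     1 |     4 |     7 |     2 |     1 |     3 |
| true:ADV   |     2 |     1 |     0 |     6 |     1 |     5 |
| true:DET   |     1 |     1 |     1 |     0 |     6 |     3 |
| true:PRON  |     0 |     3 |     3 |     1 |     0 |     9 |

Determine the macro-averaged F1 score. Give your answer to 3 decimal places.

0.513

Per-class F1 score (2·TP/(2·TP+FP+FN)):
  NOUN: TP=27, FP=1+1+2+1+0=5, FN=1+1+2+0+0=4 → 54/63 = 0.8571
  VERB: TP=10, FP=1+4+1+1+3=10, FN=1+5+6+3+1=16 → 20/46 = 0.4348
  ADJ: TP=7, FP=1+5+0+1+3=10, FN=1+4+2+1+3=11 → 14/35 = 0.4000
  ADV: TP=6, FP=2+6+2+0+1=11, FN=2+1+0+1+5=9 → 12/32 = 0.3750
  DET: TP=6, FP=0+3+1+1+0=5, FN=1+1+1+0+3=6 → 12/23 = 0.5217
  PRON: TP=9, FP=0+1+3+5+3=12, FN=0+3+3+1+0=7 → 18/37 = 0.4865
Macro-F1 score = mean = (0.8571 + 0.4348 + 0.4000 + 0.3750 + 0.5217 + 0.4865) / 6 = 0.513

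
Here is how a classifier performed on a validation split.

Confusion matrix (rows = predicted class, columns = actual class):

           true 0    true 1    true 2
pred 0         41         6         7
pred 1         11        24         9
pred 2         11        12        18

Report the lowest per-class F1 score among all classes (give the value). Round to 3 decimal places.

Per-class F1 score (2·TP/(2·TP+FP+FN)):
  0: TP=41, FP=6+7=13, FN=11+11=22 → 82/117 = 0.7009
  1: TP=24, FP=11+9=20, FN=6+12=18 → 48/86 = 0.5581
  2: TP=18, FP=11+12=23, FN=7+9=16 → 36/75 = 0.4800
Lowest is class '2' with F1 score = 0.480.

0.480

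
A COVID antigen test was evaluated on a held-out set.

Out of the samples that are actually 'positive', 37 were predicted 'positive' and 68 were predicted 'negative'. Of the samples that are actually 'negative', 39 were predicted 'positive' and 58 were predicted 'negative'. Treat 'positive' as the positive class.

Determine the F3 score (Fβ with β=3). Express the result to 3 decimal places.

Fβ = (1+β²)·TP / ((1+β²)·TP + β²·FN + FP), with β²=9
= 10·37 / (10·37 + 9·68 + 39) = 0.362

0.362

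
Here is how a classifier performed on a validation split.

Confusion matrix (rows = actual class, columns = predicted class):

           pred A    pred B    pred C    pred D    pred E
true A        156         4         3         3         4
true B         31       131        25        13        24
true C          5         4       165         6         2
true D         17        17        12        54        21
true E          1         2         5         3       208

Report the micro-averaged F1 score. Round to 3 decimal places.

0.779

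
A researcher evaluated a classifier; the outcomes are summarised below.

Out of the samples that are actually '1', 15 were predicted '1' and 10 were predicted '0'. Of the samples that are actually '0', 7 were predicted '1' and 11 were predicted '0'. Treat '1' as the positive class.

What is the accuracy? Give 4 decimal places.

0.6047

Accuracy = (TP+TN)/N = (15+11)/43 = 0.6047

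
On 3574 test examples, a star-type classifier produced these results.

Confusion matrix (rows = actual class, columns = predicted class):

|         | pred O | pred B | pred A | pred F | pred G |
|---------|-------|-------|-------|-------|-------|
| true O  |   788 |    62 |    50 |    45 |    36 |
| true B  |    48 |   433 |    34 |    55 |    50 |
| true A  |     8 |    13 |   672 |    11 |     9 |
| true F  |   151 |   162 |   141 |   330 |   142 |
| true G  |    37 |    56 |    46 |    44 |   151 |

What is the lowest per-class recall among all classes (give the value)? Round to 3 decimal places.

0.356

Per-class recall (TP/(TP+FN)):
  O: TP=788, FN=62+50+45+36=193 → 788/981 = 0.8033
  B: TP=433, FN=48+34+55+50=187 → 433/620 = 0.6984
  A: TP=672, FN=8+13+11+9=41 → 672/713 = 0.9425
  F: TP=330, FN=151+162+141+142=596 → 330/926 = 0.3564
  G: TP=151, FN=37+56+46+44=183 → 151/334 = 0.4521
Lowest is class 'F' with recall = 0.356.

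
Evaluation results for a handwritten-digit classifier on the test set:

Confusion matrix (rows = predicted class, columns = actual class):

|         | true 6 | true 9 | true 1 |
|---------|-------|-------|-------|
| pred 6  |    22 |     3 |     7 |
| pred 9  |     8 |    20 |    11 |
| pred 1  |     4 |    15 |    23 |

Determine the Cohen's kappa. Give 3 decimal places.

0.360

Observed agreement pₒ = trace/N = 65/113 = 0.5752
Expected agreement pₑ = Σ (rowᵢ·colᵢ)/N² = (34·32 + 38·39 + 41·42)/113² = 0.3361
κ = (pₒ − pₑ)/(1 − pₑ) = (0.5752 − 0.3361)/(1 − 0.3361) = 0.360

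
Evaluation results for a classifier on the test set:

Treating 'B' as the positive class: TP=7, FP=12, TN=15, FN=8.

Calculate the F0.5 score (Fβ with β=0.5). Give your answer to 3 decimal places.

Fβ = (1+β²)·TP / ((1+β²)·TP + β²·FN + FP), with β²=1/4
= 1.25·7 / (1.25·7 + 0.25·8 + 12) = 0.385

0.385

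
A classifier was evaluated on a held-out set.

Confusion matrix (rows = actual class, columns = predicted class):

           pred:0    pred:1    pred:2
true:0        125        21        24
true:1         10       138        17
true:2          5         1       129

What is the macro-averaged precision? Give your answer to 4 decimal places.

0.8381

Per-class precision (TP/(TP+FP)):
  0: TP=125, FP=10+5=15 → 125/140 = 0.89286
  1: TP=138, FP=21+1=22 → 138/160 = 0.86250
  2: TP=129, FP=24+17=41 → 129/170 = 0.75882
Macro-precision = mean = (0.89286 + 0.86250 + 0.75882) / 3 = 0.8381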